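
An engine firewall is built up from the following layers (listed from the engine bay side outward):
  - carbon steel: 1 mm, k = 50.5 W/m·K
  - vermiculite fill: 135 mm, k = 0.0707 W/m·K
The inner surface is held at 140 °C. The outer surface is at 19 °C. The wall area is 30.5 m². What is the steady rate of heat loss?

Q ≈ 1930 W

Using the resistance-network approach (series):
R_carbon steel = L/(kA) = 0.001/(50.5×30.5) = 6.492×10^-7 K/W
R_vermiculite fill = L/(kA) = 0.135/(0.0707×30.5) = 0.06261 K/W
R_total = 0.06261 K/W
Q = ΔT / R_total = 121 / 0.06261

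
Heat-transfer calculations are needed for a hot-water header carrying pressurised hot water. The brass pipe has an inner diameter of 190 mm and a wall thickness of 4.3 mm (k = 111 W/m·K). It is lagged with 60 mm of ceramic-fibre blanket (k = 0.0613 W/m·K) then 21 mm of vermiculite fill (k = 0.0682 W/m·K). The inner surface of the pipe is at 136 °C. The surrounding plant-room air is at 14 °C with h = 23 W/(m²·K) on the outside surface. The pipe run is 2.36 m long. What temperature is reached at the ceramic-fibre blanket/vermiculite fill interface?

Cylindrical conduction, so R = ln(r₂/r₁)/(2πkL) per layer, in series:
R_brass pipe wall = ln(99.3/95)/(2π×111×2.36) = 2.69×10^-5 K/W
R_ceramic-fibre blanket = ln(159.3/99.3)/(2π×0.0613×2.36) = 0.52 K/W
R_vermiculite fill = ln(180.3/159.3)/(2π×0.0682×2.36) = 0.1225 K/W
R_outer film = 1/(h_o·2πr_oL) = 1/(23×2π×0.1803×2.36) = 0.01626 K/W
R_total = 0.6587 K/W
Q = ΔT/R_total = 122/0.6587
Q = 185 W
T_interface = T_inner − Q·ΣR(inner→interface) = 136 − 185×0.52

T ≈ 39.7 °C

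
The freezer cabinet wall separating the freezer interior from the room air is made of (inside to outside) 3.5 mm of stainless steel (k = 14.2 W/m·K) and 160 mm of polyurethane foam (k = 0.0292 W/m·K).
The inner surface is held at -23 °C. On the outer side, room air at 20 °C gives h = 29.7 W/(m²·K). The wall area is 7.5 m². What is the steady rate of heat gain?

Thermal resistances in series:
R_stainless steel = L/(kA) = 0.0035/(14.2×7.5) = 3.286×10^-5 K/W
R_polyurethane foam = L/(kA) = 0.16/(0.0292×7.5) = 0.7306 K/W
R_outer film = 1/(h_o·A) = 1/(29.7×7.5) = 0.004489 K/W
R_total = 0.7351 K/W
Q = ΔT / R_total = 43 / 0.7351

Q ≈ 58.5 W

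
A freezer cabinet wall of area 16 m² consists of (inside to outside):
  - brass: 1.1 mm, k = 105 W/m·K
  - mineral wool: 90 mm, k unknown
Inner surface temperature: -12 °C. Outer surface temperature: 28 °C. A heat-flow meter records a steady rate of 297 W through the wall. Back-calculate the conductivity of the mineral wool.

k ≈ 0.0418 W/(m·K)

Model the wall as resistances in series:
R_brass = L/(kA) = 0.0011/(105×16) = 6.548×10^-7 K/W
Sum of known resistances R_other = 6.548×10^-7 K/W
Total R = ΔT/Q = 40/297 = 0.1347 K/W
R_mineral wool = R_total − R_other = 0.1347 K/W
k = L/(R·A) = 0.09/(0.1347×16)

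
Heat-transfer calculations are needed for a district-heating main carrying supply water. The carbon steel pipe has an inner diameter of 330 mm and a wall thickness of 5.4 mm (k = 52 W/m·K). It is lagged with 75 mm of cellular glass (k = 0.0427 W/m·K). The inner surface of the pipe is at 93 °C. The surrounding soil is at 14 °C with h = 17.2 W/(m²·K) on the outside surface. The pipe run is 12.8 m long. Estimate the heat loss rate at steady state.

Per-layer cylindrical resistances, series-summed:
R_carbon steel pipe wall = ln(170.4/165)/(2π×52×12.8) = 7.7×10^-6 K/W
R_cellular glass = ln(245.4/170.4)/(2π×0.0427×12.8) = 0.1062 K/W
R_outer film = 1/(h_o·2πr_oL) = 1/(17.2×2π×0.2454×12.8) = 0.002946 K/W
R_total = 0.1092 K/W
Q = ΔT/R_total = 79/0.1092

Q ≈ 724 W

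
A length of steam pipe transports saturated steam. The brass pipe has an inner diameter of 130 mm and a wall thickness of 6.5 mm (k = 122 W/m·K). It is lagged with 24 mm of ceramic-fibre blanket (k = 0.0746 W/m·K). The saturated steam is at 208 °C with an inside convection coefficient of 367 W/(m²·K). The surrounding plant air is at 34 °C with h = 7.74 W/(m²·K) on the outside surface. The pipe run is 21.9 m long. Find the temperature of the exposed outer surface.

Cylindrical conduction, so R = ln(r₂/r₁)/(2πkL) per layer, in series:
R_inner film = 1/(h_i·2πr₁L) = 1/(367×2π×0.065×21.9) = 3.046×10^-4 K/W
R_brass pipe wall = ln(71.5/65)/(2π×122×21.9) = 5.677×10^-6 K/W
R_ceramic-fibre blanket = ln(95.5/71.5)/(2π×0.0746×21.9) = 0.0282 K/W
R_outer film = 1/(h_o·2πr_oL) = 1/(7.74×2π×0.0955×21.9) = 0.009832 K/W
R_total = 0.03834 K/W
Q = ΔT/R_total = 174/0.03834
Q = 4540 W
T_interface = T_inner − Q·ΣR(inner→interface) = 208 − 4540×0.02851

T ≈ 78.6 °C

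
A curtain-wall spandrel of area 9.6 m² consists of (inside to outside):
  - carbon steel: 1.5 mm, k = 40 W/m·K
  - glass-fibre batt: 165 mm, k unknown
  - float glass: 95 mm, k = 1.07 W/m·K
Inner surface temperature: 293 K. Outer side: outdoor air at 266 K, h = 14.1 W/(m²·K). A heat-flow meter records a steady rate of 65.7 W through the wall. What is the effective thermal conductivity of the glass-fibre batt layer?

Thermal resistances in series:
R_carbon steel = L/(kA) = 0.0015/(40×9.6) = 3.906×10^-6 K/W
R_float glass = L/(kA) = 0.095/(1.07×9.6) = 0.009248 K/W
R_outer film = 1/(h_o·A) = 1/(14.1×9.6) = 0.007388 K/W
Sum of known resistances R_other = 0.01664 K/W
Total R = ΔT/Q = 27/65.7 = 0.411 K/W
R_glass-fibre batt = R_total − R_other = 0.3943 K/W
k = L/(R·A) = 0.165/(0.3943×9.6)

k ≈ 0.0436 W/(m·K)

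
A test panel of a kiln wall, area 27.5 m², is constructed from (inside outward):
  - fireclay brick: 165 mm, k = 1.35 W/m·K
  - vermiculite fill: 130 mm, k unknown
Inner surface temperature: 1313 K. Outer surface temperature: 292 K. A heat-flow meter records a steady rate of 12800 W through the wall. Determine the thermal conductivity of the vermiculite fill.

Using the resistance-network approach (series):
R_fireclay brick = L/(kA) = 0.165/(1.35×27.5) = 0.004444 K/W
Sum of known resistances R_other = 0.004444 K/W
Total R = ΔT/Q = 1021/12800 = 0.07977 K/W
R_vermiculite fill = R_total − R_other = 0.07532 K/W
k = L/(R·A) = 0.13/(0.07532×27.5)

k ≈ 0.0628 W/(m·K)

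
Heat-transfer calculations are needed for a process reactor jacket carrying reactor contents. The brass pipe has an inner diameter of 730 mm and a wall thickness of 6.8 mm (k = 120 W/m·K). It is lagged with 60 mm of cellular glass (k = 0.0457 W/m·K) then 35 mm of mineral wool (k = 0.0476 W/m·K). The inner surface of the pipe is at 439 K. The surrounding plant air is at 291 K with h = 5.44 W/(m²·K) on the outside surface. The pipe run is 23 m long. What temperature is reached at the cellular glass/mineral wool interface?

T ≈ 348 K

Cylindrical conduction, so R = ln(r₂/r₁)/(2πkL) per layer, in series:
R_brass pipe wall = ln(371.8/365)/(2π×120×23) = 1.064×10^-6 K/W
R_cellular glass = ln(431.8/371.8)/(2π×0.0457×23) = 0.02265 K/W
R_mineral wool = ln(466.8/431.8)/(2π×0.0476×23) = 0.01133 K/W
R_outer film = 1/(h_o·2πr_oL) = 1/(5.44×2π×0.4668×23) = 0.002725 K/W
R_total = 0.03671 K/W
Q = ΔT/R_total = 148/0.03671
Q = 4030 W
T_interface = T_inner − Q·ΣR(inner→interface) = 439 − 4030×0.02265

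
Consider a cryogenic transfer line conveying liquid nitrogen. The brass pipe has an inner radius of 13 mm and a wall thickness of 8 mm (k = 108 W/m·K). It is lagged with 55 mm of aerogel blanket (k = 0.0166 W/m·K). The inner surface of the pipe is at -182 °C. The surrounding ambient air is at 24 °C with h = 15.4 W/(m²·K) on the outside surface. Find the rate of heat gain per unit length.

Per-layer cylindrical resistances, series-summed:
R_brass pipe wall = ln(21/13)/(2π×108×1) = 7.067×10^-4 K/W
R_aerogel blanket = ln(76/21)/(2π×0.0166×1) = 12.33 K/W
R_outer film = 1/(h_o·2πr_oL) = 1/(15.4×2π×0.076×1) = 0.136 K/W
R_total = 12.47 K/W
Q = ΔT/R_total = 206/12.47

q′ ≈ 16.5 W/m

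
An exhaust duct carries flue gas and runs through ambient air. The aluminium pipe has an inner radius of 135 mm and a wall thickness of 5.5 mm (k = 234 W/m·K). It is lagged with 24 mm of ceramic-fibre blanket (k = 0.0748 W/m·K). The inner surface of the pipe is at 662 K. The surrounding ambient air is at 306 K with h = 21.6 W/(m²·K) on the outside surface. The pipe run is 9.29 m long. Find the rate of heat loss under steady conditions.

Q ≈ 8690 W

For a radial system each layer contributes R = ln(r_out/r_in)/(2πkL); films add R = 1/(hA).
R_aluminium pipe wall = ln(140.5/135)/(2π×234×9.29) = 2.924×10^-6 K/W
R_ceramic-fibre blanket = ln(164.5/140.5)/(2π×0.0748×9.29) = 0.03612 K/W
R_outer film = 1/(h_o·2πr_oL) = 1/(21.6×2π×0.1645×9.29) = 0.004822 K/W
R_total = 0.04094 K/W
Q = ΔT/R_total = 356/0.04094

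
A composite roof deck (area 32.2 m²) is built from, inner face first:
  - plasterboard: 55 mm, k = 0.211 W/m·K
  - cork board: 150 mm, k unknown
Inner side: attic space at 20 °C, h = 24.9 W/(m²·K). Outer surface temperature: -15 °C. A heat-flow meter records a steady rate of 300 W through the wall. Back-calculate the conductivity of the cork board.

Model the wall as resistances in series:
R_inner film = 1/(h_i·A) = 1/(24.9×32.2) = 0.001247 K/W
R_plasterboard = L/(kA) = 0.055/(0.211×32.2) = 0.008095 K/W
Sum of known resistances R_other = 0.009342 K/W
Total R = ΔT/Q = 35/300 = 0.1167 K/W
R_cork board = R_total − R_other = 0.1073 K/W
k = L/(R·A) = 0.15/(0.1073×32.2)

k ≈ 0.0434 W/(m·K)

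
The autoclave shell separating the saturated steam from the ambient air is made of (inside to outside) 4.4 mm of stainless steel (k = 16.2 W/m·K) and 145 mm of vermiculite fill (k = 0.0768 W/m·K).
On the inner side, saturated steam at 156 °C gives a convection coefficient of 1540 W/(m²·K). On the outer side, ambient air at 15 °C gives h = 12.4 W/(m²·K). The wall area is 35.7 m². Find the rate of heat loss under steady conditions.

Q ≈ 2560 W

Treating each layer as a thermal resistance in series:
R_inner film = 1/(h_i·A) = 1/(1540×35.7) = 1.819×10^-5 K/W
R_stainless steel = L/(kA) = 0.0044/(16.2×35.7) = 7.608×10^-6 K/W
R_vermiculite fill = L/(kA) = 0.145/(0.0768×35.7) = 0.05289 K/W
R_outer film = 1/(h_o·A) = 1/(12.4×35.7) = 0.002259 K/W
R_total = 0.05517 K/W
Q = ΔT / R_total = 141 / 0.05517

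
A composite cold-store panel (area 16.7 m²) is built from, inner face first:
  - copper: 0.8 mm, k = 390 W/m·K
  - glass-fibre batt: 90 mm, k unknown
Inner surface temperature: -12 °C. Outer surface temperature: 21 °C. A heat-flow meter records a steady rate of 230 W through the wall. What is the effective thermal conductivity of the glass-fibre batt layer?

Using the resistance-network approach (series):
R_copper = L/(kA) = 0.0008/(390×16.7) = 1.228×10^-7 K/W
Sum of known resistances R_other = 1.228×10^-7 K/W
Total R = ΔT/Q = 33/230 = 0.1435 K/W
R_glass-fibre batt = R_total − R_other = 0.1435 K/W
k = L/(R·A) = 0.09/(0.1435×16.7)

k ≈ 0.0376 W/(m·K)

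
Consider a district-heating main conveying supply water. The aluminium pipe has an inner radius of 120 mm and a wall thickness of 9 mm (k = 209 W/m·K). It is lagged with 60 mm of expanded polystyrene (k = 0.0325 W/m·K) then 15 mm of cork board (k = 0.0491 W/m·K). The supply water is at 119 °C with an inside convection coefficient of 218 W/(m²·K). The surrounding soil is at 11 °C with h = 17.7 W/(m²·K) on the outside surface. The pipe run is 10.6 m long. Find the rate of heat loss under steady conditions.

Q ≈ 528 W

Per-layer cylindrical resistances, series-summed:
R_inner film = 1/(h_i·2πr₁L) = 1/(218×2π×0.12×10.6) = 5.74×10^-4 K/W
R_aluminium pipe wall = ln(129/120)/(2π×209×10.6) = 5.196×10^-6 K/W
R_expanded polystyrene = ln(189/129)/(2π×0.0325×10.6) = 0.1764 K/W
R_cork board = ln(204/189)/(2π×0.0491×10.6) = 0.02335 K/W
R_outer film = 1/(h_o·2πr_oL) = 1/(17.7×2π×0.204×10.6) = 0.004158 K/W
R_total = 0.2045 K/W
Q = ΔT/R_total = 108/0.2045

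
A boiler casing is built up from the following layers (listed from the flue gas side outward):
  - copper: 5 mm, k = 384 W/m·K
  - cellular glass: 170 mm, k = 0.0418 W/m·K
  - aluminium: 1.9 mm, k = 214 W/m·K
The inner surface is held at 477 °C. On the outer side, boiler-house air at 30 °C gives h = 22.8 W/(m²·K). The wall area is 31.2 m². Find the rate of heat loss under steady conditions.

Treating each layer as a thermal resistance in series:
R_copper = L/(kA) = 0.005/(384×31.2) = 4.173×10^-7 K/W
R_cellular glass = L/(kA) = 0.17/(0.0418×31.2) = 0.1304 K/W
R_aluminium = L/(kA) = 0.0019/(214×31.2) = 2.846×10^-7 K/W
R_outer film = 1/(h_o·A) = 1/(22.8×31.2) = 0.001406 K/W
R_total = 0.1318 K/W
Q = ΔT / R_total = 447 / 0.1318

Q ≈ 3390 W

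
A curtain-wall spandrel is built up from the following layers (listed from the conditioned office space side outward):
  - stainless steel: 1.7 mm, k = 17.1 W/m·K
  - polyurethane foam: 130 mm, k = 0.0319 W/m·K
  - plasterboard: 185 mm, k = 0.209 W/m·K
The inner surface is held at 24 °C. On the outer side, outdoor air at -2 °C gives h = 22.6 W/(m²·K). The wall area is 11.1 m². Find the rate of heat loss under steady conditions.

Q ≈ 57.7 W

Thermal resistances in series:
R_stainless steel = L/(kA) = 0.0017/(17.1×11.1) = 8.956×10^-6 K/W
R_polyurethane foam = L/(kA) = 0.13/(0.0319×11.1) = 0.3671 K/W
R_plasterboard = L/(kA) = 0.185/(0.209×11.1) = 0.07974 K/W
R_outer film = 1/(h_o·A) = 1/(22.6×11.1) = 0.003986 K/W
R_total = 0.4509 K/W
Q = ΔT / R_total = 26 / 0.4509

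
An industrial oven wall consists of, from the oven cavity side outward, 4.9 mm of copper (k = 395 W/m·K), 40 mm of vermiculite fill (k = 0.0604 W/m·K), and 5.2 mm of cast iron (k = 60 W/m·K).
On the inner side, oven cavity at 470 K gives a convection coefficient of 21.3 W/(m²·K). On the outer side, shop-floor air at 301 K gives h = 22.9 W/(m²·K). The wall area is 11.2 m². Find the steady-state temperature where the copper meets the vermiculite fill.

T ≈ 459 K

Series thermal resistances:
R_inner film = 1/(h_i·A) = 1/(21.3×11.2) = 0.004192 K/W
R_copper = L/(kA) = 0.0049/(395×11.2) = 1.108×10^-6 K/W
R_vermiculite fill = L/(kA) = 0.04/(0.0604×11.2) = 0.05913 K/W
R_cast iron = L/(kA) = 0.0052/(60×11.2) = 7.738×10^-6 K/W
R_outer film = 1/(h_o·A) = 1/(22.9×11.2) = 0.003899 K/W
R_total = 0.06723 K/W;  Q = ΔT/R_total = 169/0.06723 = 2514 W
T_interface = T_inner − Q·ΣR(inner→interface) = 470 − 2510×0.004193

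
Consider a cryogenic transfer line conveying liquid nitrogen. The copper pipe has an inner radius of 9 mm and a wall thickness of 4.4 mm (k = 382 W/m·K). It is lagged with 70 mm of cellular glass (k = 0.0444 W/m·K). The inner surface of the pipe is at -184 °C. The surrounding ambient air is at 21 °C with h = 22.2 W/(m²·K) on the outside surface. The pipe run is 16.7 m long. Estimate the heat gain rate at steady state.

Q ≈ 516 W

Cylindrical conduction, so R = ln(r₂/r₁)/(2πkL) per layer, in series:
R_copper pipe wall = ln(13.4/9)/(2π×382×16.7) = 9.93×10^-6 K/W
R_cellular glass = ln(83.4/13.4)/(2π×0.0444×16.7) = 0.3925 K/W
R_outer film = 1/(h_o·2πr_oL) = 1/(22.2×2π×0.0834×16.7) = 0.005147 K/W
R_total = 0.3976 K/W
Q = ΔT/R_total = 205/0.3976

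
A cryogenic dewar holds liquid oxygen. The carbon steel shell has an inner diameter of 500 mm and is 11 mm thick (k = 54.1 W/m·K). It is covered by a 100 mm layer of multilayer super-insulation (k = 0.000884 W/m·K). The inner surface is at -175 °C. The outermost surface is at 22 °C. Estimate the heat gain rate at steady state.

Q ≈ 2.06 W

Radial (spherical) resistances in series:
R_carbon steel shell = (1/0.25 − 1/0.261)/(4π×54.1) = 2.48×10^-4 K/W
R_multilayer super-insulation = (1/0.261 − 1/0.361)/(4π×0.000884) = 95.54 K/W
R_total = 95.54 K/W
Q = ΔT/R_total = 197/95.54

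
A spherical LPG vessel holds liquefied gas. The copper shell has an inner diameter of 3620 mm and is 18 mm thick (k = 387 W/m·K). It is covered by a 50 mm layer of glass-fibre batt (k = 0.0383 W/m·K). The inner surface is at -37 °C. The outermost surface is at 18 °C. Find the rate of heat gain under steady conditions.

Q ≈ 1820 W

Each spherical layer contributes R = (1/r_i − 1/r_o)/(4πk):
R_copper shell = (1/1.81 − 1/1.828)/(4π×387) = 1.119×10^-6 K/W
R_glass-fibre batt = (1/1.828 − 1/1.878)/(4π×0.0383) = 0.03026 K/W
R_total = 0.03026 K/W
Q = ΔT/R_total = 55/0.03026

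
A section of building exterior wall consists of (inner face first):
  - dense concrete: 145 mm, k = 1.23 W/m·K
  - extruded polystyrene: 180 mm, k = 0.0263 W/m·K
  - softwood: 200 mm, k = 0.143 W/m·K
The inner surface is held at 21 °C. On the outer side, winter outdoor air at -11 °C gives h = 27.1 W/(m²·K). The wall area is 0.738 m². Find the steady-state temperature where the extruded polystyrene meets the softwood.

Series thermal resistances:
R_dense concrete = L/(kA) = 0.145/(1.23×0.738) = 0.1597 K/W
R_extruded polystyrene = L/(kA) = 0.18/(0.0263×0.738) = 9.274 K/W
R_softwood = L/(kA) = 0.2/(0.143×0.738) = 1.895 K/W
R_outer film = 1/(h_o·A) = 1/(27.1×0.738) = 0.05 K/W
R_total = 11.38 K/W;  Q = ΔT/R_total = 32/11.38 = 2.812 W
T_interface = T_inner − Q·ΣR(inner→interface) = 21 − 2.81×9.434

T ≈ -5.53 °C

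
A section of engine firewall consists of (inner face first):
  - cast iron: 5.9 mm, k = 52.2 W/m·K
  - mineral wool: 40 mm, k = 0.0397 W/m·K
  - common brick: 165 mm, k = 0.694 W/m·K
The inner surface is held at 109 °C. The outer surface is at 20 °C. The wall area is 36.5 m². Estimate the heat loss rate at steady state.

Using the resistance-network approach (series):
R_cast iron = L/(kA) = 0.0059/(52.2×36.5) = 3.097×10^-6 K/W
R_mineral wool = L/(kA) = 0.04/(0.0397×36.5) = 0.0276 K/W
R_common brick = L/(kA) = 0.165/(0.694×36.5) = 0.006514 K/W
R_total = 0.03412 K/W
Q = ΔT / R_total = 89 / 0.03412

Q ≈ 2610 W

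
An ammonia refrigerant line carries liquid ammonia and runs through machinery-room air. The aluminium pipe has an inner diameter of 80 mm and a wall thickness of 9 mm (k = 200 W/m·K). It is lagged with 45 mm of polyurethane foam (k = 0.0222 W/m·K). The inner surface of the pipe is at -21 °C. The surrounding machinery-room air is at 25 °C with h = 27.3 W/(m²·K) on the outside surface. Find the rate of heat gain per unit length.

q′ ≈ 9.72 W/m

Radial resistances (cylindrical: R_cond = ln(r_o/r_i)/(2πkL), R_conv = 1/(h·2πrL)):
R_aluminium pipe wall = ln(49/40)/(2π×200×1) = 1.615×10^-4 K/W
R_polyurethane foam = ln(94/49)/(2π×0.0222×1) = 4.671 K/W
R_outer film = 1/(h_o·2πr_oL) = 1/(27.3×2π×0.094×1) = 0.06202 K/W
R_total = 4.733 K/W
Q = ΔT/R_total = 46/4.733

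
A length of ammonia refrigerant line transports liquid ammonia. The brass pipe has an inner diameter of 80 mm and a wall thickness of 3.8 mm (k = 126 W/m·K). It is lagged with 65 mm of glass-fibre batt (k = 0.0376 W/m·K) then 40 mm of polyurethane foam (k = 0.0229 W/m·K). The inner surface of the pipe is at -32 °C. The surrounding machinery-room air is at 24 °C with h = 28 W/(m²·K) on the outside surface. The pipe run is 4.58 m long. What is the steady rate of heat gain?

Treating each annulus and film as a series resistance:
R_brass pipe wall = ln(43.8/40)/(2π×126×4.58) = 2.503×10^-5 K/W
R_glass-fibre batt = ln(108.8/43.8)/(2π×0.0376×4.58) = 0.8409 K/W
R_polyurethane foam = ln(148.8/108.8)/(2π×0.0229×4.58) = 0.4751 K/W
R_outer film = 1/(h_o·2πr_oL) = 1/(28×2π×0.1488×4.58) = 0.008341 K/W
R_total = 1.324 K/W
Q = ΔT/R_total = 56/1.324

Q ≈ 42.3 W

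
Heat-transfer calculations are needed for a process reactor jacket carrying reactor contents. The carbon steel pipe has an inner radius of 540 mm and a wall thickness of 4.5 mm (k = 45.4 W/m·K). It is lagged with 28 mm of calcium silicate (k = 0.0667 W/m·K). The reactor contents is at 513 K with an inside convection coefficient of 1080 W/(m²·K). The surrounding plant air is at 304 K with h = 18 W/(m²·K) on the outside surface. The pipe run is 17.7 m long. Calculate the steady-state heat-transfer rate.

Radial resistances (cylindrical: R_cond = ln(r_o/r_i)/(2πkL), R_conv = 1/(h·2πrL)):
R_inner film = 1/(h_i·2πr₁L) = 1/(1080×2π×0.54×17.7) = 1.542×10^-5 K/W
R_carbon steel pipe wall = ln(544.5/540)/(2π×45.4×17.7) = 1.644×10^-6 K/W
R_calcium silicate = ln(572.5/544.5)/(2π×0.0667×17.7) = 0.00676 K/W
R_outer film = 1/(h_o·2πr_oL) = 1/(18×2π×0.5725×17.7) = 8.726×10^-4 K/W
R_total = 0.00765 K/W
Q = ΔT/R_total = 209/0.00765

Q ≈ 27300 W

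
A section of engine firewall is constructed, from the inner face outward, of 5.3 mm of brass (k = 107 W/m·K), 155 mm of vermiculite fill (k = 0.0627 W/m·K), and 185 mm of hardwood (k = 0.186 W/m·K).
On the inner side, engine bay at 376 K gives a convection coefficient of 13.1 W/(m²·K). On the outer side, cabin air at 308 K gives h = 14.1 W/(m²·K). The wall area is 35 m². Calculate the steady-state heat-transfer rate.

Using the resistance-network approach (series):
R_inner film = 1/(h_i·A) = 1/(13.1×35) = 0.002181 K/W
R_brass = L/(kA) = 0.0053/(107×35) = 1.415×10^-6 K/W
R_vermiculite fill = L/(kA) = 0.155/(0.0627×35) = 0.07063 K/W
R_hardwood = L/(kA) = 0.185/(0.186×35) = 0.02842 K/W
R_outer film = 1/(h_o·A) = 1/(14.1×35) = 0.002026 K/W
R_total = 0.1033 K/W
Q = ΔT / R_total = 68 / 0.1033

Q ≈ 659 W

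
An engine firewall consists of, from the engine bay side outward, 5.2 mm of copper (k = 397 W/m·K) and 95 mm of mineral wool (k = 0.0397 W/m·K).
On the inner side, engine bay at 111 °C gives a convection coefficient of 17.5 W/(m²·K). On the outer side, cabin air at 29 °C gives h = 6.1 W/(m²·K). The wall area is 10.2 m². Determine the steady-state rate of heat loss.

Series thermal resistances:
R_inner film = 1/(h_i·A) = 1/(17.5×10.2) = 0.005602 K/W
R_copper = L/(kA) = 0.0052/(397×10.2) = 1.284×10^-6 K/W
R_mineral wool = L/(kA) = 0.095/(0.0397×10.2) = 0.2346 K/W
R_outer film = 1/(h_o·A) = 1/(6.1×10.2) = 0.01607 K/W
R_total = 0.2563 K/W
Q = ΔT / R_total = 82 / 0.2563

Q ≈ 320 W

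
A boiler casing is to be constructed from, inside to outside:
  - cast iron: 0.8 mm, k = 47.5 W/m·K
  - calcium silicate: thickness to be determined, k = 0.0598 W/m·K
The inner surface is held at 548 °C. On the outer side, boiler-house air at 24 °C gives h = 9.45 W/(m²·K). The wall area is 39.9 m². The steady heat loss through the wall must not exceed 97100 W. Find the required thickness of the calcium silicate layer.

Treating each layer as a thermal resistance in series:
R_cast iron = L/(kA) = 0.0008/(47.5×39.9) = 4.221×10^-7 K/W
R_outer film = 1/(h_o·A) = 1/(9.45×39.9) = 0.002652 K/W
Sum of the known resistances R_other = 0.002653 K/W
Required total resistance R_tot = ΔT/Q_allow = 524/97100 = 0.005396 K/W
R_calcium silicate = R_tot − R_other = 0.002744 K/W
L = R·k·A = 0.002744×0.0598×39.9

L ≈ 6.55 mm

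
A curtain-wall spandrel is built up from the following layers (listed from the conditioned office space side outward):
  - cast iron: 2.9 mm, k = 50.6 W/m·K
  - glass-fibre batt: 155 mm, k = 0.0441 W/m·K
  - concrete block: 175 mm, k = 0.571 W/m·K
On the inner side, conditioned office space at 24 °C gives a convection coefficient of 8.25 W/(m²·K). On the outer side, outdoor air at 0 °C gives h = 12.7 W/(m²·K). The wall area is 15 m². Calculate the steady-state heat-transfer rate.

Series thermal resistances:
R_inner film = 1/(h_i·A) = 1/(8.25×15) = 0.008081 K/W
R_cast iron = L/(kA) = 0.0029/(50.6×15) = 3.821×10^-6 K/W
R_glass-fibre batt = L/(kA) = 0.155/(0.0441×15) = 0.2343 K/W
R_concrete block = L/(kA) = 0.175/(0.571×15) = 0.02043 K/W
R_outer film = 1/(h_o·A) = 1/(12.7×15) = 0.005249 K/W
R_total = 0.2681 K/W
Q = ΔT / R_total = 24 / 0.2681

Q ≈ 89.5 W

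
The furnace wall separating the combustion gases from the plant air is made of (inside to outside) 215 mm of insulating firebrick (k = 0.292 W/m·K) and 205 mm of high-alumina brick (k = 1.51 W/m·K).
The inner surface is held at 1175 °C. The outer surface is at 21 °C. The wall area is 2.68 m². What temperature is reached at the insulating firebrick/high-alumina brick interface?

Using the resistance-network approach (series):
R_insulating firebrick = L/(kA) = 0.215/(0.292×2.68) = 0.2747 K/W
R_high-alumina brick = L/(kA) = 0.205/(1.51×2.68) = 0.05066 K/W
R_total = 0.3254 K/W;  Q = ΔT/R_total = 1154/0.3254 = 3546 W
T_interface = T_inner − Q·ΣR(inner→interface) = 1175 − 3550×0.2747

T ≈ 201 °C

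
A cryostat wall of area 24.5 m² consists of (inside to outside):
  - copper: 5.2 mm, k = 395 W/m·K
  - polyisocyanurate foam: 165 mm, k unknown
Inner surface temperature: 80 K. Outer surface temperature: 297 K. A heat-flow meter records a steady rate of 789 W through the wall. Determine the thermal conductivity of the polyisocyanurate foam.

Treating each layer as a thermal resistance in series:
R_copper = L/(kA) = 0.0052/(395×24.5) = 5.373×10^-7 K/W
Sum of known resistances R_other = 5.373×10^-7 K/W
Total R = ΔT/Q = 217/789 = 0.275 K/W
R_polyisocyanurate foam = R_total − R_other = 0.275 K/W
k = L/(R·A) = 0.165/(0.275×24.5)

k ≈ 0.0245 W/(m·K)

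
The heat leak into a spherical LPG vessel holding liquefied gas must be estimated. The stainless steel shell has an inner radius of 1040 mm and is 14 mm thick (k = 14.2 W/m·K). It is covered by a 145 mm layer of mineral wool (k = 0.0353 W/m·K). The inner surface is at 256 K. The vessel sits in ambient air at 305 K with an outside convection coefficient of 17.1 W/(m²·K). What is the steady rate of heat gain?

Q ≈ 187 W

Each spherical layer contributes R = (1/r_i − 1/r_o)/(4πk):
R_stainless steel shell = (1/1.04 − 1/1.054)/(4π×14.2) = 7.157×10^-5 K/W
R_mineral wool = (1/1.054 − 1/1.199)/(4π×0.0353) = 0.2587 K/W
R_outer film = 1/(h·4πr_o²) = 1/(17.1×4π×1.199²) = 0.003237 K/W
R_total = 0.262 K/W
Q = ΔT/R_total = 49/0.262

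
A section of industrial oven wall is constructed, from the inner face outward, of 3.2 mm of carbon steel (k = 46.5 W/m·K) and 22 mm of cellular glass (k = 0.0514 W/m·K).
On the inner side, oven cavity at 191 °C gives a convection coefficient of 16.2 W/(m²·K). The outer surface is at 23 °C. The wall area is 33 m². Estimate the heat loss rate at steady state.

Treating each layer as a thermal resistance in series:
R_inner film = 1/(h_i·A) = 1/(16.2×33) = 0.001871 K/W
R_carbon steel = L/(kA) = 0.0032/(46.5×33) = 2.085×10^-6 K/W
R_cellular glass = L/(kA) = 0.022/(0.0514×33) = 0.01297 K/W
R_total = 0.01484 K/W
Q = ΔT / R_total = 168 / 0.01484

Q ≈ 11300 W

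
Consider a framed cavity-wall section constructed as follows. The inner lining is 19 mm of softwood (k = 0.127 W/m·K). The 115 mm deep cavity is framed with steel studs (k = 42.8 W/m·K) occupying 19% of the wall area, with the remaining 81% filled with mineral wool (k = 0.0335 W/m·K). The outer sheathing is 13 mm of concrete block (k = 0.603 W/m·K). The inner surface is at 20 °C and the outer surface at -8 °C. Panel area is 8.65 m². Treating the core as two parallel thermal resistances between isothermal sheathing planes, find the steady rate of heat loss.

Q ≈ 1310 W

Sheathing layers in series; stud and cavity paths in parallel between them.
R_inner = 0.019/(0.127×8.65) = 0.0173 K/W
R_stud  = 0.115/(42.8×0.19×8.65) = 0.001635 K/W
R_cav   = 0.115/(0.0335×0.81×8.65) = 0.49 K/W
1/R_core = 1/R_stud + 1/R_cav → R_core = 0.001629 K/W
R_outer = 0.013/(0.603×8.65) = 0.002492 K/W
R_total = 0.02142 K/W
Q = ΔT/R_total = 28/0.02142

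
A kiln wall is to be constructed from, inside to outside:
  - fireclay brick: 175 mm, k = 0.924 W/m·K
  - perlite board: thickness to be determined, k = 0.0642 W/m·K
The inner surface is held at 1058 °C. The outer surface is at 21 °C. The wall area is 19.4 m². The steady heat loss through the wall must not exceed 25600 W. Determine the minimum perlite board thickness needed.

L ≈ 38.3 mm

Series thermal resistances:
R_fireclay brick = L/(kA) = 0.175/(0.924×19.4) = 0.009763 K/W
Sum of the known resistances R_other = 0.009763 K/W
Required total resistance R_tot = ΔT/Q_allow = 1037/25600 = 0.04051 K/W
R_perlite board = R_tot − R_other = 0.03075 K/W
L = R·k·A = 0.03075×0.0642×19.4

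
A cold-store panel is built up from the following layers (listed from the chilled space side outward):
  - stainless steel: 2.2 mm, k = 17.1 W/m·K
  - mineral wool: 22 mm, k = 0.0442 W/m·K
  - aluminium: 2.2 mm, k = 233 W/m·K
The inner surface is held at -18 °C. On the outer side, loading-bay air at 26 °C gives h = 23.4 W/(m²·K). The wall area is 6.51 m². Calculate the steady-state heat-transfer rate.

Model the wall as resistances in series:
R_stainless steel = L/(kA) = 0.0022/(17.1×6.51) = 1.976×10^-5 K/W
R_mineral wool = L/(kA) = 0.022/(0.0442×6.51) = 0.07646 K/W
R_aluminium = L/(kA) = 0.0022/(233×6.51) = 1.45×10^-6 K/W
R_outer film = 1/(h_o·A) = 1/(23.4×6.51) = 0.006565 K/W
R_total = 0.08304 K/W
Q = ΔT / R_total = 44 / 0.08304

Q ≈ 530 W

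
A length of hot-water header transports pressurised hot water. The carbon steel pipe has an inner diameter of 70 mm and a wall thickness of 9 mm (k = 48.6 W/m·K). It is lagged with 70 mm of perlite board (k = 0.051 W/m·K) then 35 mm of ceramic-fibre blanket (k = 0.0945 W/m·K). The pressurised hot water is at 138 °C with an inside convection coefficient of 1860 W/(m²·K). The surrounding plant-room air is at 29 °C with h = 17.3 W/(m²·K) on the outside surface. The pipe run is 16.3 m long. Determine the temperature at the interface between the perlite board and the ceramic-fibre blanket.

T ≈ 45 °C

Radial resistances (cylindrical: R_cond = ln(r_o/r_i)/(2πkL), R_conv = 1/(h·2πrL)):
R_inner film = 1/(h_i·2πr₁L) = 1/(1860×2π×0.035×16.3) = 1.5×10^-4 K/W
R_carbon steel pipe wall = ln(44/35)/(2π×48.6×16.3) = 4.598×10^-5 K/W
R_perlite board = ln(114/44)/(2π×0.051×16.3) = 0.1823 K/W
R_ceramic-fibre blanket = ln(149/114)/(2π×0.0945×16.3) = 0.02766 K/W
R_outer film = 1/(h_o·2πr_oL) = 1/(17.3×2π×0.149×16.3) = 0.003788 K/W
R_total = 0.2139 K/W
Q = ΔT/R_total = 109/0.2139
Q = 510 W
T_interface = T_inner − Q·ΣR(inner→interface) = 138 − 510×0.1825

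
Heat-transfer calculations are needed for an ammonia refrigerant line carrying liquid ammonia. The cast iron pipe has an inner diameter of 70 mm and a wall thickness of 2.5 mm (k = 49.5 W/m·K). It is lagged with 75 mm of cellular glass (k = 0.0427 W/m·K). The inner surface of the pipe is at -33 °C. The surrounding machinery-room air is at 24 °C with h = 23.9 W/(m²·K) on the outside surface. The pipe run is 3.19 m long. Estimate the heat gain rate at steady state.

For a radial system each layer contributes R = ln(r_out/r_in)/(2πkL); films add R = 1/(hA).
R_cast iron pipe wall = ln(37.5/35)/(2π×49.5×3.19) = 6.954×10^-5 K/W
R_cellular glass = ln(112.5/37.5)/(2π×0.0427×3.19) = 1.284 K/W
R_outer film = 1/(h_o·2πr_oL) = 1/(23.9×2π×0.1125×3.19) = 0.01856 K/W
R_total = 1.302 K/W
Q = ΔT/R_total = 57/1.302

Q ≈ 43.8 W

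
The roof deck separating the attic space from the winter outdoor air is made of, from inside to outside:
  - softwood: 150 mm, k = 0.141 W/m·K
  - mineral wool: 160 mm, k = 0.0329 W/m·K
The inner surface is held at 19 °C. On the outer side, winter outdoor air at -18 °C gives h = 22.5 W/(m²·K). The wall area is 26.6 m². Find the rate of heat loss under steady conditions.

Q ≈ 165 W

Series thermal resistances:
R_softwood = L/(kA) = 0.15/(0.141×26.6) = 0.03999 K/W
R_mineral wool = L/(kA) = 0.16/(0.0329×26.6) = 0.1828 K/W
R_outer film = 1/(h_o·A) = 1/(22.5×26.6) = 0.001671 K/W
R_total = 0.2245 K/W
Q = ΔT / R_total = 37 / 0.2245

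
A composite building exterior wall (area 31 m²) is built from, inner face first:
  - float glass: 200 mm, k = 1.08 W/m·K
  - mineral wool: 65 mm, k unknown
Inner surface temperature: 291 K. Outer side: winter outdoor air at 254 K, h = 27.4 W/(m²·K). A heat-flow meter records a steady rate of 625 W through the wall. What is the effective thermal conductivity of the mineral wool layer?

k ≈ 0.0403 W/(m·K)

Model the wall as resistances in series:
R_float glass = L/(kA) = 0.2/(1.08×31) = 0.005974 K/W
R_outer film = 1/(h_o·A) = 1/(27.4×31) = 0.001177 K/W
Sum of known resistances R_other = 0.007151 K/W
Total R = ΔT/Q = 37/625 = 0.0592 K/W
R_mineral wool = R_total − R_other = 0.05205 K/W
k = L/(R·A) = 0.065/(0.05205×31)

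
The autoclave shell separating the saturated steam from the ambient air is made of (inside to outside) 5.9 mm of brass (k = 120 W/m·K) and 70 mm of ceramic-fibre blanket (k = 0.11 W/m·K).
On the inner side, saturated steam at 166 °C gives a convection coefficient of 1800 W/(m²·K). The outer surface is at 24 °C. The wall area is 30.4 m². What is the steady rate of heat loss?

Series thermal resistances:
R_inner film = 1/(h_i·A) = 1/(1800×30.4) = 1.827×10^-5 K/W
R_brass = L/(kA) = 0.0059/(120×30.4) = 1.617×10^-6 K/W
R_ceramic-fibre blanket = L/(kA) = 0.07/(0.11×30.4) = 0.02093 K/W
R_total = 0.02095 K/W
Q = ΔT / R_total = 142 / 0.02095

Q ≈ 6780 W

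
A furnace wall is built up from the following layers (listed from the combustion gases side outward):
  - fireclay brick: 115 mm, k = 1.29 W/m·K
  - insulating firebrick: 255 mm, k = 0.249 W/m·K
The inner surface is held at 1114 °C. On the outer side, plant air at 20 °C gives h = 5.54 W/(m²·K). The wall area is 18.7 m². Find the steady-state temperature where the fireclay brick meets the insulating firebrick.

T ≈ 1040 °C

Model the wall as resistances in series:
R_fireclay brick = L/(kA) = 0.115/(1.29×18.7) = 0.004767 K/W
R_insulating firebrick = L/(kA) = 0.255/(0.249×18.7) = 0.05476 K/W
R_outer film = 1/(h_o·A) = 1/(5.54×18.7) = 0.009653 K/W
R_total = 0.06918 K/W;  Q = ΔT/R_total = 1094/0.06918 = 15810 W
T_interface = T_inner − Q·ΣR(inner→interface) = 1114 − 15800×0.004767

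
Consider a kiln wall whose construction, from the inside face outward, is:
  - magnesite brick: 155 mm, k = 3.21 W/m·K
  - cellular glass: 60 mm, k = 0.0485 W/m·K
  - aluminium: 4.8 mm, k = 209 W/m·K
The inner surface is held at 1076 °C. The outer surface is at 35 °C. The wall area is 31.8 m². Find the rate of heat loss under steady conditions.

Model the wall as resistances in series:
R_magnesite brick = L/(kA) = 0.155/(3.21×31.8) = 0.001518 K/W
R_cellular glass = L/(kA) = 0.06/(0.0485×31.8) = 0.0389 K/W
R_aluminium = L/(kA) = 0.0048/(209×31.8) = 7.222×10^-7 K/W
R_total = 0.04042 K/W
Q = ΔT / R_total = 1041 / 0.04042

Q ≈ 25800 W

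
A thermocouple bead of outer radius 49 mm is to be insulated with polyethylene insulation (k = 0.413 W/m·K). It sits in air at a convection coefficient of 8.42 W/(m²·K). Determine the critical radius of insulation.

r_cr ≈ 98.1 mm

For a sphere r_cr = 2k/h = 2×0.413/8.42
r_cr = 98.1 mm; since the bare radius (49 mm) is below r_cr, adding a thin layer of insulation will *increase* heat loss.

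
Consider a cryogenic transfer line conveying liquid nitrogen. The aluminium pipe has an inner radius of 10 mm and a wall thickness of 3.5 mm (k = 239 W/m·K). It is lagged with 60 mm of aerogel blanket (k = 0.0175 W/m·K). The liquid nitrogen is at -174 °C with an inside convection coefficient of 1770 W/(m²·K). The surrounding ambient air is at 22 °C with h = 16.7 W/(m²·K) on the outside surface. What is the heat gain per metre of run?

Radial resistances (cylindrical: R_cond = ln(r_o/r_i)/(2πkL), R_conv = 1/(h·2πrL)):
R_inner film = 1/(h_i·2πr₁L) = 1/(1770×2π×0.01×1) = 0.008992 K/W
R_aluminium pipe wall = ln(13.5/10)/(2π×239×1) = 1.998×10^-4 K/W
R_aerogel blanket = ln(73.5/13.5)/(2π×0.0175×1) = 15.41 K/W
R_outer film = 1/(h_o·2πr_oL) = 1/(16.7×2π×0.0735×1) = 0.1297 K/W
R_total = 15.55 K/W
Q = ΔT/R_total = 196/15.55

q′ ≈ 12.6 W/m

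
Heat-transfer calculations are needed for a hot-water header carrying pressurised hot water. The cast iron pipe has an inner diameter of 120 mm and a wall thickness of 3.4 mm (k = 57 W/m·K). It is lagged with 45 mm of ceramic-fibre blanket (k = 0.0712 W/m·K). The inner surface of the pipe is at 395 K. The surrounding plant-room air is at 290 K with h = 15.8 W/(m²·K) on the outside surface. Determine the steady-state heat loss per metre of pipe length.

For a radial system each layer contributes R = ln(r_out/r_in)/(2πkL); films add R = 1/(hA).
R_cast iron pipe wall = ln(63.4/60)/(2π×57×1) = 1.539×10^-4 K/W
R_ceramic-fibre blanket = ln(108.4/63.4)/(2π×0.0712×1) = 1.199 K/W
R_outer film = 1/(h_o·2πr_oL) = 1/(15.8×2π×0.1084×1) = 0.09293 K/W
R_total = 1.292 K/W
Q = ΔT/R_total = 105/1.292

q′ ≈ 81.3 W/m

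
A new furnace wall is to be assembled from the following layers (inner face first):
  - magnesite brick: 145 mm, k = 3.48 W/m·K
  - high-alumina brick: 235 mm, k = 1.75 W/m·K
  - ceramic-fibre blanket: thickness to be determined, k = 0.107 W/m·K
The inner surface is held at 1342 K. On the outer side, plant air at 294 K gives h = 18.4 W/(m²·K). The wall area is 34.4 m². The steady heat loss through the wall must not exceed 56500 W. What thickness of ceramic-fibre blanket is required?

Using the resistance-network approach (series):
R_magnesite brick = L/(kA) = 0.145/(3.48×34.4) = 0.001211 K/W
R_high-alumina brick = L/(kA) = 0.235/(1.75×34.4) = 0.003904 K/W
R_outer film = 1/(h_o·A) = 1/(18.4×34.4) = 0.00158 K/W
Sum of the known resistances R_other = 0.006695 K/W
Required total resistance R_tot = ΔT/Q_allow = 1048/56500 = 0.01855 K/W
R_ceramic-fibre blanket = R_tot − R_other = 0.01185 K/W
L = R·k·A = 0.01185×0.107×34.4

L ≈ 43.6 mm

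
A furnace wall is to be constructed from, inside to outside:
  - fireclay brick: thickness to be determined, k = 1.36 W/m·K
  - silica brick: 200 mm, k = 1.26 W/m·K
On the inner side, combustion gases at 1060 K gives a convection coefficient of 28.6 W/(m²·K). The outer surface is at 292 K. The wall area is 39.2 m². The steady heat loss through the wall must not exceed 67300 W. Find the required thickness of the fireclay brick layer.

L ≈ 345 mm

Series thermal resistances:
R_inner film = 1/(h_i·A) = 1/(28.6×39.2) = 8.92×10^-4 K/W
R_silica brick = L/(kA) = 0.2/(1.26×39.2) = 0.004049 K/W
Sum of the known resistances R_other = 0.004941 K/W
Required total resistance R_tot = ΔT/Q_allow = 768/67300 = 0.01141 K/W
R_fireclay brick = R_tot − R_other = 0.00647 K/W
L = R·k·A = 0.00647×1.36×39.2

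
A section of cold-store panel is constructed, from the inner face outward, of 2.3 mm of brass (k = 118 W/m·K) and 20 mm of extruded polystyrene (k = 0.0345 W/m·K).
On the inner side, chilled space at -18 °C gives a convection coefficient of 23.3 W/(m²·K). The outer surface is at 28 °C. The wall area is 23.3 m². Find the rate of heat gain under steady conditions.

Q ≈ 1720 W

Using the resistance-network approach (series):
R_inner film = 1/(h_i·A) = 1/(23.3×23.3) = 0.001842 K/W
R_brass = L/(kA) = 0.0023/(118×23.3) = 8.365×10^-7 K/W
R_extruded polystyrene = L/(kA) = 0.02/(0.0345×23.3) = 0.02488 K/W
R_total = 0.02672 K/W
Q = ΔT / R_total = 46 / 0.02672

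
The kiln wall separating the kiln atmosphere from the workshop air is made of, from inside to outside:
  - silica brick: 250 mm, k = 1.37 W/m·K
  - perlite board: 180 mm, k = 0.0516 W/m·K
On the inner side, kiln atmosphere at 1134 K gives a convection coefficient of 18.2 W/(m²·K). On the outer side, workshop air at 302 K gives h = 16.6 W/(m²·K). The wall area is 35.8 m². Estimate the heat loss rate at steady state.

Q ≈ 7870 W

Thermal resistances in series:
R_inner film = 1/(h_i·A) = 1/(18.2×35.8) = 0.001535 K/W
R_silica brick = L/(kA) = 0.25/(1.37×35.8) = 0.005097 K/W
R_perlite board = L/(kA) = 0.18/(0.0516×35.8) = 0.09744 K/W
R_outer film = 1/(h_o·A) = 1/(16.6×35.8) = 0.001683 K/W
R_total = 0.1058 K/W
Q = ΔT / R_total = 832 / 0.1058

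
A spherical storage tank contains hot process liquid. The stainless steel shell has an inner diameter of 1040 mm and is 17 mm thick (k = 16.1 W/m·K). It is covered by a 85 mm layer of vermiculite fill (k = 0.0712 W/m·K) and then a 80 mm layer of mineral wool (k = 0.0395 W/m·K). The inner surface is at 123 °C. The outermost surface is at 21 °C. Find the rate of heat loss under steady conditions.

Each spherical layer contributes R = (1/r_i − 1/r_o)/(4πk):
R_stainless steel shell = (1/0.52 − 1/0.537)/(4π×16.1) = 3.009×10^-4 K/W
R_vermiculite fill = (1/0.537 − 1/0.622)/(4π×0.0712) = 0.2844 K/W
R_mineral wool = (1/0.622 − 1/0.702)/(4π×0.0395) = 0.3691 K/W
R_total = 0.6538 K/W
Q = ΔT/R_total = 102/0.6538

Q ≈ 156 W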